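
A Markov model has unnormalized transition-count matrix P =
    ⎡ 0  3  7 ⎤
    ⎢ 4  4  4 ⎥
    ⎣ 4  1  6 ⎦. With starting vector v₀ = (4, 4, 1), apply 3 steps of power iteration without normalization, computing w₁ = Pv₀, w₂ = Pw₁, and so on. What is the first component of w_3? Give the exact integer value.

2848

w1 = Pv₀ = (0·4 + 3·4 + 7·1; 4·4 + 4·4 + 4·1; 4·4 + 1·4 + 6·1) = (19, 36, 26)
w2 = Pw1 = (0·19 + 3·36 + 7·26; 4·19 + 4·36 + 4·26; 4·19 + 1·36 + 6·26) = (290, 324, 268)
w3 = Pw2 = (2848, 3528, 3092)
The requested component of w3 is 2848.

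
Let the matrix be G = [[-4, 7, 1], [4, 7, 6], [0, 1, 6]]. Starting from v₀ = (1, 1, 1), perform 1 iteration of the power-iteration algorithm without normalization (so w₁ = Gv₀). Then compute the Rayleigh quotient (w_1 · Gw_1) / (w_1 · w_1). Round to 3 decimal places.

λ ≈ 10.910

w1 = Gv₀ = ((-4)·1 + 7·1 + 1·1; 4·1 + 7·1 + 6·1; 0·1 + 1·1 + 6·1) = (4, 17, 7)
Gw1 = (110, 177, 59)
w1·Gw1 = 4·110 + 17·177 + 7·59 = 3862; w1·w1 = 4·4 + 17·17 + 7·7 = 354
λ ≈ 3862/354 = 10.910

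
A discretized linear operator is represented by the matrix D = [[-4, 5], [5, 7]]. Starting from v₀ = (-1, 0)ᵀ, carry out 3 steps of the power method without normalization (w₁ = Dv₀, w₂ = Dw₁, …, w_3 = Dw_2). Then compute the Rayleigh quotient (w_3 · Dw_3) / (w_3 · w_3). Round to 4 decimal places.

3.5100

w1 = Dv₀ = (4, -5)
w2 = Dw1 = (-41, -15)
w3 = Dw2 = (89, -310)
Dw3 = (-1906, -1725)
w3·Dw3 = 89·(-1906) + (-310)·(-1725) = 365116; w3·w3 = 89·89 + (-310)·(-310) = 104021
λ ≈ 365116/104021 = 3.5100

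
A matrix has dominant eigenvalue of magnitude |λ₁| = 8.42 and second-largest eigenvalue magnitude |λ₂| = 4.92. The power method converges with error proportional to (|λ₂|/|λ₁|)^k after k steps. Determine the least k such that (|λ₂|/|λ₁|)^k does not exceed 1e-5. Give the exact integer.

|λ₂/λ₁| = 4.92/8.42 = 0.58432
Need k ≥ ln(1e-5) / ln(0.58432) = -11.5129 / -0.5373 ≈ 21.427
Smallest integer k satisfying the bound: 22

22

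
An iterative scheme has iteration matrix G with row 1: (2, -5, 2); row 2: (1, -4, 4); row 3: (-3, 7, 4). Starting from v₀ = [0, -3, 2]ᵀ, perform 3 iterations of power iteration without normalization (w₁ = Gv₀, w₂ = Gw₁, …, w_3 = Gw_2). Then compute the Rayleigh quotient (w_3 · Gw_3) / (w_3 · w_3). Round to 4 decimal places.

-4.5666

w1 = Gv₀ = (19, 20, -13)
w2 = Gw1 = (-88, -113, 31)
w3 = Gw2 = (451, 488, -403)
Gw3 = (-2344, -3113, 451)
w3·Gw3 = 451·(-2344) + 488·(-3113) + (-403)·451 = -2758041; w3·w3 = 451·451 + 488·488 + (-403)·(-403) = 603954
λ ≈ -2758041/603954 = -4.5666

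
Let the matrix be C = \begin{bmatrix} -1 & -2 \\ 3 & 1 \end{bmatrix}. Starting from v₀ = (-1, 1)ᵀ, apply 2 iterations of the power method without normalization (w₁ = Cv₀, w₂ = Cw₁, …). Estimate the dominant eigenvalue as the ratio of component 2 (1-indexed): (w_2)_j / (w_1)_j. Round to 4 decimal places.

2.5000

w1 = Cv₀ = ((-1)·(-1) + (-2)·1; 3·(-1) + 1·1) = (-1, -2)
w2 = Cw1 = ((-1)·(-1) + (-2)·(-2); 3·(-1) + 1·(-2)) = (5, -5)
Ratio at component: -5 / -2 = 2.5000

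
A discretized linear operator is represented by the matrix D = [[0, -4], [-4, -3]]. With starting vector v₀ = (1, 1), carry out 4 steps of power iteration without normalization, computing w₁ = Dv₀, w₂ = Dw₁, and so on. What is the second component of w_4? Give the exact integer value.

1261

w1 = Dv₀ = (-4, -7)
w2 = Dw1 = (28, 37)
w3 = Dw2 = (-148, -223)
w4 = Dw3 = (892, 1261)
The requested component of w4 is 1261.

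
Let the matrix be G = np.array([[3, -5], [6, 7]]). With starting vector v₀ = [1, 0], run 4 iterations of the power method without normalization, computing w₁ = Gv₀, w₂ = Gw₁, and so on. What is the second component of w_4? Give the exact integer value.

w1 = Gv₀ = (3·1 + (-5)·0; 6·1 + 7·0) = (3, 6)
w2 = Gw1 = (3·3 + (-5)·6; 6·3 + 7·6) = (-21, 60)
w3 = Gw2 = (-363, 294)
w4 = Gw3 = (-2559, -120)
The requested component of w4 is -120.

-120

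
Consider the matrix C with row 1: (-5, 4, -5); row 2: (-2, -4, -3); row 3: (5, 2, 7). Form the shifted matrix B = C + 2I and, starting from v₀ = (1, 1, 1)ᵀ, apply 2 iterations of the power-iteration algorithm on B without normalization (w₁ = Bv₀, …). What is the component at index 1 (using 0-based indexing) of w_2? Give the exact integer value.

-26

B = C + 2I has rows (-3, 4, -5); (-2, -2, -3); (5, 2, 9)
w1 = Bv₀ = (-4, -7, 16)
w2 = Bw1 = (-96, -26, 110)
Requested component of w2: -26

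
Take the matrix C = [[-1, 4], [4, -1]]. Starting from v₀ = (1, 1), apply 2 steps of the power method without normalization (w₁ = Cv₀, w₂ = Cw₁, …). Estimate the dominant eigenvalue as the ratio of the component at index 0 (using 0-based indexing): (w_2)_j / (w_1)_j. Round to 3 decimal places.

w1 = Cv₀ = ((-1)·1 + 4·1; 4·1 + (-1)·1) = (3, 3)
w2 = Cw1 = ((-1)·3 + 4·3; 4·3 + (-1)·3) = (9, 9)
Ratio at component: 9 / 3 = 3.000

3.000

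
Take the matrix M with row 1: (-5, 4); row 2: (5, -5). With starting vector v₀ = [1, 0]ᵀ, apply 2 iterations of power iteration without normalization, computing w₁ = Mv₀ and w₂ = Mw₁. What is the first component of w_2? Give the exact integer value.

w1 = Mv₀ = (-5, 5)
w2 = Mw1 = (45, -50)
The requested component of w2 is 45.

45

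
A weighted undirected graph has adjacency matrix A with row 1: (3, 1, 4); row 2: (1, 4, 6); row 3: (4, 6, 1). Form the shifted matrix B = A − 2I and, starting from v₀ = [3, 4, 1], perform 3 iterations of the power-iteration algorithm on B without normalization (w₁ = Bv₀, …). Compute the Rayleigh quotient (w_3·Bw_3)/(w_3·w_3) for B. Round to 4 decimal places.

μ ≈ 7.2940

B = A − 2I has rows (1, 1, 4); (1, 2, 6); (4, 6, -1)
w1 = Bv₀ = (1·3 + 1·4 + 4·1; 1·3 + 2·4 + 6·1; 4·3 + 6·4 + (-1)·1) = (11, 17, 35)
w2 = Bw1 = (1·11 + 1·17 + 4·35; 1·11 + 2·17 + 6·35; 4·11 + 6·17 + (-1)·35) = (168, 255, 111)
w3 = Bw2 = (867, 1344, 2091)
Bw3 = (10575, 16101, 9441)
w3·Bw3 = 50549400; w3·w3 = 6930306; μ ≈ 50549400/6930306 = 7.2940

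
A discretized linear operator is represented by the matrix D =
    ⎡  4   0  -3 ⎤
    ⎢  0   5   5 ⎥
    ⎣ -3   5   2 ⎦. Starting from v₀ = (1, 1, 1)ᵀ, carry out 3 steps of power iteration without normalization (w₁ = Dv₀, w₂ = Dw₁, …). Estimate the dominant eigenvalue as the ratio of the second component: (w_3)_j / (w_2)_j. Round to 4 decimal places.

w1 = Dv₀ = (4·1 + 0·1 + (-3)·1; 0·1 + 5·1 + 5·1; (-3)·1 + 5·1 + 2·1) = (1, 10, 4)
w2 = Dw1 = (4·1 + 0·10 + (-3)·4; 0·1 + 5·10 + 5·4; (-3)·1 + 5·10 + 2·4) = (-8, 70, 55)
w3 = Dw2 = (-197, 625, 484)
Ratio at component: 625 / 70 = 8.9286

λ ≈ 8.9286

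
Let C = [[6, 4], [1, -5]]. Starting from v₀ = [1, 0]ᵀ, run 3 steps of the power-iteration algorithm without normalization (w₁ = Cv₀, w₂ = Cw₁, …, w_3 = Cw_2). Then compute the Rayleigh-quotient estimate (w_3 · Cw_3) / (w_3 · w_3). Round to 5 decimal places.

w1 = Cv₀ = (6, 1)
w2 = Cw1 = (40, 1)
w3 = Cw2 = (244, 35)
Cw3 = (1604, 69)
w3·Cw3 = 244·1604 + 35·69 = 393791; w3·w3 = 244·244 + 35·35 = 60761
λ ≈ 393791/60761 = 6.48098

6.48098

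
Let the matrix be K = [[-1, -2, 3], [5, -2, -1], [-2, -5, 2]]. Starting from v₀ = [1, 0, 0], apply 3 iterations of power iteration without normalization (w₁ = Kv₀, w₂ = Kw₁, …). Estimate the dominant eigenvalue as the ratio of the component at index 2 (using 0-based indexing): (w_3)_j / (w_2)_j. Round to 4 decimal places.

w1 = Kv₀ = ((-1)·1 + (-2)·0 + 3·0; 5·1 + (-2)·0 + (-1)·0; (-2)·1 + (-5)·0 + 2·0) = (-1, 5, -2)
w2 = Kw1 = ((-1)·(-1) + (-2)·5 + 3·(-2); 5·(-1) + (-2)·5 + (-1)·(-2); (-2)·(-1) + (-5)·5 + 2·(-2)) = (-15, -13, -27)
w3 = Kw2 = (-40, -22, 41)
Ratio at component: 41 / -27 = -1.5185

-1.5185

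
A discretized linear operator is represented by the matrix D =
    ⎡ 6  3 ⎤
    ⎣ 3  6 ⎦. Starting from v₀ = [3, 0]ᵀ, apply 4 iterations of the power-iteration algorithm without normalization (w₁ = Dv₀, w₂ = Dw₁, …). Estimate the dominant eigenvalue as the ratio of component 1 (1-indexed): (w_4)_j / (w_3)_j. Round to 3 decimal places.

λ ≈ 8.786

w1 = Dv₀ = (6·3 + 3·0; 3·3 + 6·0) = (18, 9)
w2 = Dw1 = (6·18 + 3·9; 3·18 + 6·9) = (135, 108)
w3 = Dw2 = (1134, 1053)
w4 = Dw3 = (9963, 9720)
Ratio at component: 9963 / 1134 = 8.786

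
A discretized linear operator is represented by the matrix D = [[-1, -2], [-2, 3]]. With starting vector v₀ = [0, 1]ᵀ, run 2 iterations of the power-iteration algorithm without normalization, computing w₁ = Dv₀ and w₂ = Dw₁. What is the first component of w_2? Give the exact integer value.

-4

w1 = Dv₀ = ((-1)·0 + (-2)·1; (-2)·0 + 3·1) = (-2, 3)
w2 = Dw1 = ((-1)·(-2) + (-2)·3; (-2)·(-2) + 3·3) = (-4, 13)
The requested component of w2 is -4.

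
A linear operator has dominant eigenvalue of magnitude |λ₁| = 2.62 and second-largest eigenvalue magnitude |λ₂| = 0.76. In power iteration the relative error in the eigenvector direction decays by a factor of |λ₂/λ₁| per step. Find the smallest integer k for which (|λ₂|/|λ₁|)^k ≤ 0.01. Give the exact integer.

4

|λ₂/λ₁| = 0.76/2.62 = 0.29008
Need k ≥ ln(0.01) / ln(0.29008) = -4.6052 / -1.2376 ≈ 3.721
Smallest integer k satisfying the bound: 4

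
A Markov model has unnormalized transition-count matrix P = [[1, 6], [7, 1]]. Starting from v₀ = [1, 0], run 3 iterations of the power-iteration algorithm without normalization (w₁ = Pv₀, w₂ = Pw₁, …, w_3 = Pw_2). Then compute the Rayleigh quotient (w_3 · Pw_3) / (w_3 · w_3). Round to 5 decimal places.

λ ≈ 5.50843

w1 = Pv₀ = (1·1 + 6·0; 7·1 + 1·0) = (1, 7)
w2 = Pw1 = (1·1 + 6·7; 7·1 + 1·7) = (43, 14)
w3 = Pw2 = (127, 315)
Pw3 = (2017, 1204)
w3·Pw3 = 127·2017 + 315·1204 = 635419; w3·w3 = 127·127 + 315·315 = 115354
λ ≈ 635419/115354 = 5.50843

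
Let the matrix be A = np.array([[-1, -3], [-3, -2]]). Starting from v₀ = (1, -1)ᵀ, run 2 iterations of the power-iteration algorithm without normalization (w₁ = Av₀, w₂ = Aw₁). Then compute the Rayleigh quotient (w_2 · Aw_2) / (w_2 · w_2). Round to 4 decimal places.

-0.5294

w1 = Av₀ = ((-1)·1 + (-3)·(-1); (-3)·1 + (-2)·(-1)) = (2, -1)
w2 = Aw1 = ((-1)·2 + (-3)·(-1); (-3)·2 + (-2)·(-1)) = (1, -4)
Aw2 = (11, 5)
w2·Aw2 = 1·11 + (-4)·5 = -9; w2·w2 = 1·1 + (-4)·(-4) = 17
λ ≈ -9/17 = -0.5294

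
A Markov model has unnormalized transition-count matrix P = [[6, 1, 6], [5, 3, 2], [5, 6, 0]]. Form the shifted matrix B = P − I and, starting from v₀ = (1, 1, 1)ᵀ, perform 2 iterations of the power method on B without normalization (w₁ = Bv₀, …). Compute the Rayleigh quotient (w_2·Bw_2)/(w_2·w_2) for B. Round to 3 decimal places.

B = P − I has rows (5, 1, 6); (5, 2, 2); (5, 6, -1)
w1 = Bv₀ = (5·1 + 1·1 + 6·1; 5·1 + 2·1 + 2·1; 5·1 + 6·1 + (-1)·1) = (12, 9, 10)
w2 = Bw1 = (5·12 + 1·9 + 6·10; 5·12 + 2·9 + 2·10; 5·12 + 6·9 + (-1)·10) = (129, 98, 104)
Bw2 = (1367, 1049, 1129)
w2·Bw2 = 396561; w2·w2 = 37061; μ ≈ 396561/37061 = 10.700

μ ≈ 10.700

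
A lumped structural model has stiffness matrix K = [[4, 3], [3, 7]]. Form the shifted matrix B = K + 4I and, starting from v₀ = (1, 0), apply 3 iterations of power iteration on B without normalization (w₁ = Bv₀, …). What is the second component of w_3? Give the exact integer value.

B = K + 4I has rows (8, 3); (3, 11)
w1 = Bv₀ = (8, 3)
w2 = Bw1 = (73, 57)
w3 = Bw2 = (755, 846)
Requested component of w3: 846

846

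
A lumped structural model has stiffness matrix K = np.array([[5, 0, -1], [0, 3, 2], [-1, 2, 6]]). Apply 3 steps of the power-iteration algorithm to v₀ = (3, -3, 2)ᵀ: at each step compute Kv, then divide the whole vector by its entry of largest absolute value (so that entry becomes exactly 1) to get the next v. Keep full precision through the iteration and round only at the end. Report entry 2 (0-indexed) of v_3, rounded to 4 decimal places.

Kv0 = (13.00000, -5.00000, 3.00000); divide by 13.00000 → v1 = (1.00000, -0.38462, 0.23077)
Kv1 = (4.76923, -0.69231, -0.38462); divide by 4.76923 → v2 = (1.00000, -0.14516, -0.08065)
Kv2 = (5.08065, -0.59677, -1.77419); divide by 5.08065 → v3 = (1.00000, -0.11746, -0.34921)
Requested entry of v3: -110/315 = -0.3492

-0.3492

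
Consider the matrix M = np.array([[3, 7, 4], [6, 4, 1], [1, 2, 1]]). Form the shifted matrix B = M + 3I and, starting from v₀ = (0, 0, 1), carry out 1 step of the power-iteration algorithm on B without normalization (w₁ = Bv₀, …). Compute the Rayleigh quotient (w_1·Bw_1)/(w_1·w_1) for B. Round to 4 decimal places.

B = M + 3I has rows (6, 7, 4); (6, 7, 1); (1, 2, 4)
w1 = Bv₀ = (6·0 + 7·0 + 4·1; 6·0 + 7·0 + 1·1; 1·0 + 2·0 + 4·1) = (4, 1, 4)
Bw1 = (47, 35, 22)
w1·Bw1 = 311; w1·w1 = 33; μ ≈ 311/33 = 9.4242

9.4242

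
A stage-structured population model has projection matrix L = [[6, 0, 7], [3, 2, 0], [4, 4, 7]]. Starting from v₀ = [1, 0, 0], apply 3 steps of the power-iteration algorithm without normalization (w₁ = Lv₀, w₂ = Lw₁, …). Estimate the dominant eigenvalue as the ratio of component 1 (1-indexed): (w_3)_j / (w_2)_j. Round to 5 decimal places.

λ ≈ 13.00000

w1 = Lv₀ = (6·1 + 0·0 + 7·0; 3·1 + 2·0 + 0·0; 4·1 + 4·0 + 7·0) = (6, 3, 4)
w2 = Lw1 = (6·6 + 0·3 + 7·4; 3·6 + 2·3 + 0·4; 4·6 + 4·3 + 7·4) = (64, 24, 64)
w3 = Lw2 = (832, 240, 800)
Ratio at component: 832 / 64 = 13.00000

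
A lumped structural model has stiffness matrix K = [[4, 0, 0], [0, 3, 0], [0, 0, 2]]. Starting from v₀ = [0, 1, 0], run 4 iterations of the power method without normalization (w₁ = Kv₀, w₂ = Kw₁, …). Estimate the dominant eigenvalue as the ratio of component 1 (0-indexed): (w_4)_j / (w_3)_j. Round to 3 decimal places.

w1 = Kv₀ = (0, 3, 0)
w2 = Kw1 = (0, 9, 0)
w3 = Kw2 = (0, 27, 0)
w4 = Kw3 = (0, 81, 0)
Ratio at component: 81 / 27 = 3.000

3.000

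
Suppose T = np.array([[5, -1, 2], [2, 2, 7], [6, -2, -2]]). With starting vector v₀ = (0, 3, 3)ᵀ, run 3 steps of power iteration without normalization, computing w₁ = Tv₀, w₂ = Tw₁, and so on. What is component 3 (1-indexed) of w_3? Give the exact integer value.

-144

w1 = Tv₀ = (5·0 + (-1)·3 + 2·3; 2·0 + 2·3 + 7·3; 6·0 + (-2)·3 + (-2)·3) = (3, 27, -12)
w2 = Tw1 = (5·3 + (-1)·27 + 2·(-12); 2·3 + 2·27 + 7·(-12); 6·3 + (-2)·27 + (-2)·(-12)) = (-36, -24, -12)
w3 = Tw2 = (-180, -204, -144)
The requested component of w3 is -144.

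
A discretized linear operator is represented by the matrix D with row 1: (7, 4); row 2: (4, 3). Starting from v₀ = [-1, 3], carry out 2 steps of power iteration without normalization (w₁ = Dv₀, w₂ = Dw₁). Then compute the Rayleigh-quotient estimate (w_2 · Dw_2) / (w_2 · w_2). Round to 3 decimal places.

w1 = Dv₀ = (5, 5)
w2 = Dw1 = (55, 35)
Dw2 = (525, 325)
w2·Dw2 = 55·525 + 35·325 = 40250; w2·w2 = 55·55 + 35·35 = 4250
λ ≈ 40250/4250 = 9.471

9.471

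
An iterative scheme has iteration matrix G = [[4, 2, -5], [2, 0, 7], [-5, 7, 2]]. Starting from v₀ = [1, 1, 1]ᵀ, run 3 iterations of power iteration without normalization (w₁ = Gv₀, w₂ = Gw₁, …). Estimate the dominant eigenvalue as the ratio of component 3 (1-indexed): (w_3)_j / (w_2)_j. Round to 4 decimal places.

5.0303

w1 = Gv₀ = (4·1 + 2·1 + (-5)·1; 2·1 + 0·1 + 7·1; (-5)·1 + 7·1 + 2·1) = (1, 9, 4)
w2 = Gw1 = (4·1 + 2·9 + (-5)·4; 2·1 + 0·9 + 7·4; (-5)·1 + 7·9 + 2·4) = (2, 30, 66)
w3 = Gw2 = (-262, 466, 332)
Ratio at component: 332 / 66 = 5.0303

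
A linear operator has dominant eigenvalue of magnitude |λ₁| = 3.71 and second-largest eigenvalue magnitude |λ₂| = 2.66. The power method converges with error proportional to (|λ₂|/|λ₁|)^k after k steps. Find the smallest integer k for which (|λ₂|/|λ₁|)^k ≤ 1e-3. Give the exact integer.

21

|λ₂/λ₁| = 2.66/3.71 = 0.71698
Need k ≥ ln(1e-3) / ln(0.71698) = -6.9078 / -0.3327 ≈ 20.762
Smallest integer k satisfying the bound: 21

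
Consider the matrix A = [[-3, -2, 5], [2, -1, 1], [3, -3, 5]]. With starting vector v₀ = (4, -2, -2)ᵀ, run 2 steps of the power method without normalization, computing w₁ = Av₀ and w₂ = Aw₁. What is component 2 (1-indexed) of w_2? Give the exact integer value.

-36

w1 = Av₀ = (-18, 8, 8)
w2 = Aw1 = (78, -36, -38)
The requested component of w2 is -36.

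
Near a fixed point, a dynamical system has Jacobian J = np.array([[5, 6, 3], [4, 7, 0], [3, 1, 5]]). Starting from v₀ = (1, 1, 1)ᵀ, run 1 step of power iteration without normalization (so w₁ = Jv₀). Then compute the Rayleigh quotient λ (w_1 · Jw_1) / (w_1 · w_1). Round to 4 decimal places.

λ ≈ 11.6256

w1 = Jv₀ = (5·1 + 6·1 + 3·1; 4·1 + 7·1 + 0·1; 3·1 + 1·1 + 5·1) = (14, 11, 9)
Jw1 = (163, 133, 98)
w1·Jw1 = 14·163 + 11·133 + 9·98 = 4627; w1·w1 = 14·14 + 11·11 + 9·9 = 398
λ ≈ 4627/398 = 11.6256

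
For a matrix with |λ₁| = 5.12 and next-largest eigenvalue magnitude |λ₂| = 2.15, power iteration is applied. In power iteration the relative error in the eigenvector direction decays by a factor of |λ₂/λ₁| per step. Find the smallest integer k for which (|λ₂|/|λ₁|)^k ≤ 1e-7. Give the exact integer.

|λ₂/λ₁| = 2.15/5.12 = 0.41992
Need k ≥ ln(1e-7) / ln(0.41992) = -16.1181 / -0.8677 ≈ 18.576
Smallest integer k satisfying the bound: 19

19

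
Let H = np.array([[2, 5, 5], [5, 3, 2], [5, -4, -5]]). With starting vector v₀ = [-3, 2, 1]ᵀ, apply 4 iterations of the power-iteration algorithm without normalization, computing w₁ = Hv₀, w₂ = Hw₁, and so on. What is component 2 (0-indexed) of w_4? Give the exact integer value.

13385

w1 = Hv₀ = (2·(-3) + 5·2 + 5·1; 5·(-3) + 3·2 + 2·1; 5·(-3) + (-4)·2 + (-5)·1) = (9, -7, -28)
w2 = Hw1 = (2·9 + 5·(-7) + 5·(-28); 5·9 + 3·(-7) + 2·(-28); 5·9 + (-4)·(-7) + (-5)·(-28)) = (-157, -32, 213)
w3 = Hw2 = (591, -455, -1722)
w4 = Hw3 = (-9703, -1854, 13385)
The requested component of w4 is 13385.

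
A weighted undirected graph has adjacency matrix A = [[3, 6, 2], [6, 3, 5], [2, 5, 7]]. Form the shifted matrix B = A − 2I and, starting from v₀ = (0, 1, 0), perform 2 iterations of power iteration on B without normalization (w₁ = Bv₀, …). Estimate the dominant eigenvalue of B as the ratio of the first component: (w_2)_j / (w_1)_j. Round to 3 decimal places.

μ ≈ 3.667

B = A − 2I has rows (1, 6, 2); (6, 1, 5); (2, 5, 5)
w1 = Bv₀ = (1·0 + 6·1 + 2·0; 6·0 + 1·1 + 5·0; 2·0 + 5·1 + 5·0) = (6, 1, 5)
w2 = Bw1 = (1·6 + 6·1 + 2·5; 6·6 + 1·1 + 5·5; 2·6 + 5·1 + 5·5) = (22, 62, 42)
Ratio: 22/6 = 3.667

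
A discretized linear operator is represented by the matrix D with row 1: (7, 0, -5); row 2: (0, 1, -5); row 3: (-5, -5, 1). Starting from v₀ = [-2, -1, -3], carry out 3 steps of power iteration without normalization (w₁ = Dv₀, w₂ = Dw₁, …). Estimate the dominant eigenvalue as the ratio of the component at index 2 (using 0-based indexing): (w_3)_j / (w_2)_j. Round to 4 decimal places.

w1 = Dv₀ = (7·(-2) + 0·(-1) + (-5)·(-3); 0·(-2) + 1·(-1) + (-5)·(-3); (-5)·(-2) + (-5)·(-1) + 1·(-3)) = (1, 14, 12)
w2 = Dw1 = (7·1 + 0·14 + (-5)·12; 0·1 + 1·14 + (-5)·12; (-5)·1 + (-5)·14 + 1·12) = (-53, -46, -63)
w3 = Dw2 = (-56, 269, 432)
Ratio at component: 432 / -63 = -6.8571

λ ≈ -6.8571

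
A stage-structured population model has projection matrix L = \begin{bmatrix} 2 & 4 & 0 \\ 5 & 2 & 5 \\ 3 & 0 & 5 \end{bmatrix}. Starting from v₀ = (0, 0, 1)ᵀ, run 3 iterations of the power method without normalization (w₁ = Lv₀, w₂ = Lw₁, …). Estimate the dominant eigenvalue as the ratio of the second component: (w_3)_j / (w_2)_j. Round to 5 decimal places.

8.42857

w1 = Lv₀ = (0, 5, 5)
w2 = Lw1 = (20, 35, 25)
w3 = Lw2 = (180, 295, 185)
Ratio at component: 295 / 35 = 8.42857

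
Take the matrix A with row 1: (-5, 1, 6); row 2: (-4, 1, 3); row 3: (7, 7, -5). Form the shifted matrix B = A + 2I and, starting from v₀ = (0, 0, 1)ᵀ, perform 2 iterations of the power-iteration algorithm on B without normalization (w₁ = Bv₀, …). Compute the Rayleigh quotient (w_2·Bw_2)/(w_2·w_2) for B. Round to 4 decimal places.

B = A + 2I has rows (-3, 1, 6); (-4, 3, 3); (7, 7, -3)
w1 = Bv₀ = ((-3)·0 + 1·0 + 6·1; (-4)·0 + 3·0 + 3·1; 7·0 + 7·0 + (-3)·1) = (6, 3, -3)
w2 = Bw1 = ((-3)·6 + 1·3 + 6·(-3); (-4)·6 + 3·3 + 3·(-3); 7·6 + 7·3 + (-3)·(-3)) = (-33, -24, 72)
Bw2 = (507, 276, -615)
w2·Bw2 = -67635; w2·w2 = 6849; μ ≈ -67635/6849 = -9.8752

-9.8752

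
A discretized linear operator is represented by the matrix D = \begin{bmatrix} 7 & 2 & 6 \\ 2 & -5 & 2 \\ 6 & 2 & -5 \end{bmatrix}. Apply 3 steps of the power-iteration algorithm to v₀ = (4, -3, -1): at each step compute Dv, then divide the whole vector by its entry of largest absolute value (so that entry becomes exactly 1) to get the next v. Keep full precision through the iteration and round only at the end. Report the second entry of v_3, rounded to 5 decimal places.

0.35949

Dv0 = (16.000000, 21.000000, 23.000000); divide by 23.000000 → v1 = (0.695652, 0.913043, 1.000000)
Dv1 = (12.695652, -1.173913, 1.000000); divide by 12.695652 → v2 = (1.000000, -0.092466, 0.078767)
Dv2 = (7.287671, 2.619863, 5.421233); divide by 7.287671 → v3 = (1.000000, 0.359492, 0.743891)
Requested entry of v3: 765/2128 = 0.35949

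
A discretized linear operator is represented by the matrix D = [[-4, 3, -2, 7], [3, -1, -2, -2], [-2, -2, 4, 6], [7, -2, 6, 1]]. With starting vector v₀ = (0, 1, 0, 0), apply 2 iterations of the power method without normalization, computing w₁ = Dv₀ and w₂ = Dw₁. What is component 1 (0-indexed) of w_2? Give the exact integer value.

18

w1 = Dv₀ = ((-4)·0 + 3·1 + (-2)·0 + 7·0; 3·0 + (-1)·1 + (-2)·0 + (-2)·0; (-2)·0 + (-2)·1 + 4·0 + 6·0; 7·0 + (-2)·1 + 6·0 + 1·0) = (3, -1, -2, -2)
w2 = Dw1 = ((-4)·3 + 3·(-1) + (-2)·(-2) + 7·(-2); 3·3 + (-1)·(-1) + (-2)·(-2) + (-2)·(-2); (-2)·3 + (-2)·(-1) + 4·(-2) + 6·(-2); 7·3 + (-2)·(-1) + 6·(-2) + 1·(-2)) = (-25, 18, -24, 9)
The requested component of w2 is 18.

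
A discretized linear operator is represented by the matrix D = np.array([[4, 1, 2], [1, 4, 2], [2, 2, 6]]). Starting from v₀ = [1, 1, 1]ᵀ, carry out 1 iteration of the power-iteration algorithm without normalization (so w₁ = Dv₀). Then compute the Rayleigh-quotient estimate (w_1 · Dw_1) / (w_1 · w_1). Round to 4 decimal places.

w1 = Dv₀ = (4·1 + 1·1 + 2·1; 1·1 + 4·1 + 2·1; 2·1 + 2·1 + 6·1) = (7, 7, 10)
Dw1 = (55, 55, 88)
w1·Dw1 = 7·55 + 7·55 + 10·88 = 1650; w1·w1 = 7·7 + 7·7 + 10·10 = 198
λ ≈ 1650/198 = 8.3333

8.3333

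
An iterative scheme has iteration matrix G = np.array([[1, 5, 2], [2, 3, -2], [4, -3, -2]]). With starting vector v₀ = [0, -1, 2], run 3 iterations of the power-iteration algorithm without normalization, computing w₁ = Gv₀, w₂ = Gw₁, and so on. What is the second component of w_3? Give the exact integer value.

w1 = Gv₀ = (-1, -7, -1)
w2 = Gw1 = (-38, -21, 19)
w3 = Gw2 = (-105, -177, -127)
The requested component of w3 is -177.

-177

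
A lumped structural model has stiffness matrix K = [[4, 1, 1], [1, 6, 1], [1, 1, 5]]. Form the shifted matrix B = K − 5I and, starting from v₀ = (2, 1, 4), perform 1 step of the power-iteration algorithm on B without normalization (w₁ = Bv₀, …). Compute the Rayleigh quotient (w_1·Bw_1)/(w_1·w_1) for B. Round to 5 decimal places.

2.11940

B = K − 5I has rows (-1, 1, 1); (1, 1, 1); (1, 1, 0)
w1 = Bv₀ = ((-1)·2 + 1·1 + 1·4; 1·2 + 1·1 + 1·4; 1·2 + 1·1 + 0·4) = (3, 7, 3)
Bw1 = (7, 13, 10)
w1·Bw1 = 142; w1·w1 = 67; μ ≈ 142/67 = 2.11940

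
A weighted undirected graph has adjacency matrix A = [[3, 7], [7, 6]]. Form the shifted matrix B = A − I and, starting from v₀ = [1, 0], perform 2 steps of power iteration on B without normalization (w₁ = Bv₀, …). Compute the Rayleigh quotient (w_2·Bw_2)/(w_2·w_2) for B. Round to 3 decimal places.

B = A − I has rows (2, 7); (7, 5)
w1 = Bv₀ = (2·1 + 7·0; 7·1 + 5·0) = (2, 7)
w2 = Bw1 = (2·2 + 7·7; 7·2 + 5·7) = (53, 49)
Bw2 = (449, 616)
w2·Bw2 = 53981; w2·w2 = 5210; μ ≈ 53981/5210 = 10.361

μ ≈ 10.361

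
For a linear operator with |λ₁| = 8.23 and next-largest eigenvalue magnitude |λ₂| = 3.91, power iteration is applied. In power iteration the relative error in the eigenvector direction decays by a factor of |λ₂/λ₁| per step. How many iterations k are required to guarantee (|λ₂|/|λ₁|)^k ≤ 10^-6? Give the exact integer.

|λ₂/λ₁| = 3.91/8.23 = 0.47509
Need k ≥ ln(10^-6) / ln(0.47509) = -13.8155 / -0.7442 ≈ 18.563
Smallest integer k satisfying the bound: 19

19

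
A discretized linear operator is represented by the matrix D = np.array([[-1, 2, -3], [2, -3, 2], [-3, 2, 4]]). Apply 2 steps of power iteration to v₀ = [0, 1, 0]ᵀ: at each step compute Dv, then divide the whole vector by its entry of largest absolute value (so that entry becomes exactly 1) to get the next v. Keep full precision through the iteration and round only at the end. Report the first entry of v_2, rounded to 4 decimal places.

Dv0 = (2.00000, -3.00000, 2.00000); divide by -3.00000 → v1 = (-0.66667, 1.00000, -0.66667)
Dv1 = (4.66667, -5.66667, 1.33333); divide by -5.66667 → v2 = (-0.82353, 1.00000, -0.23529)
Requested entry of v2: -14/17 = -0.8235

-0.8235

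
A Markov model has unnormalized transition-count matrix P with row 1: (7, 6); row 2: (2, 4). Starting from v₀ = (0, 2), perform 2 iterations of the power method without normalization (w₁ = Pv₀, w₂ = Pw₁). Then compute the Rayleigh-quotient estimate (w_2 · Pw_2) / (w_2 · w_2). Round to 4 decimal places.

λ ≈ 9.4187

w1 = Pv₀ = (7·0 + 6·2; 2·0 + 4·2) = (12, 8)
w2 = Pw1 = (7·12 + 6·8; 2·12 + 4·8) = (132, 56)
Pw2 = (1260, 488)
w2·Pw2 = 132·1260 + 56·488 = 193648; w2·w2 = 132·132 + 56·56 = 20560
λ ≈ 193648/20560 = 9.4187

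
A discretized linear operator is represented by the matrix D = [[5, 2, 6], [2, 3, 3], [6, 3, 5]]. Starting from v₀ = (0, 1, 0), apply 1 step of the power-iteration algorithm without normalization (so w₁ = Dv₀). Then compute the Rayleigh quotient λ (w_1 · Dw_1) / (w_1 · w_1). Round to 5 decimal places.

λ ≈ 11.00000

w1 = Dv₀ = (2, 3, 3)
Dw1 = (34, 22, 36)
w1·Dw1 = 2·34 + 3·22 + 3·36 = 242; w1·w1 = 2·2 + 3·3 + 3·3 = 22
λ ≈ 242/22 = 11.00000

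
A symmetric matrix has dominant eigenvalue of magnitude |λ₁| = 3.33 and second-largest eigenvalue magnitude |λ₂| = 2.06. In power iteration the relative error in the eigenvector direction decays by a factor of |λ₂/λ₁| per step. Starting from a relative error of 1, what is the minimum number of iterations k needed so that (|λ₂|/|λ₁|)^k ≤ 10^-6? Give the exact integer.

29

|λ₂/λ₁| = 2.06/3.33 = 0.61862
Need k ≥ ln(10^-6) / ln(0.61862) = -13.8155 / -0.4803 ≈ 28.766
Smallest integer k satisfying the bound: 29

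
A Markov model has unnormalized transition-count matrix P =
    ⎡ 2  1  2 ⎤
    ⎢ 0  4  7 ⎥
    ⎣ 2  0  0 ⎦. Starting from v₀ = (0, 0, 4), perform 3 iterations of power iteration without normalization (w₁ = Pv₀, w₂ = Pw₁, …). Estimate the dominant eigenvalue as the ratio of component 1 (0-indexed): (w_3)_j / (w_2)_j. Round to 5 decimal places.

λ ≈ 5.00000

w1 = Pv₀ = (8, 28, 0)
w2 = Pw1 = (44, 112, 16)
w3 = Pw2 = (232, 560, 88)
Ratio at component: 560 / 112 = 5.00000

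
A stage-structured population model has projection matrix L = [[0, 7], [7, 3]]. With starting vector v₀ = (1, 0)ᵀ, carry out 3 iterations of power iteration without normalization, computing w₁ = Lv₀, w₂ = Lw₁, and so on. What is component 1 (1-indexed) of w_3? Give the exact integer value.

147

w1 = Lv₀ = (0·1 + 7·0; 7·1 + 3·0) = (0, 7)
w2 = Lw1 = (0·0 + 7·7; 7·0 + 3·7) = (49, 21)
w3 = Lw2 = (147, 406)
The requested component of w3 is 147.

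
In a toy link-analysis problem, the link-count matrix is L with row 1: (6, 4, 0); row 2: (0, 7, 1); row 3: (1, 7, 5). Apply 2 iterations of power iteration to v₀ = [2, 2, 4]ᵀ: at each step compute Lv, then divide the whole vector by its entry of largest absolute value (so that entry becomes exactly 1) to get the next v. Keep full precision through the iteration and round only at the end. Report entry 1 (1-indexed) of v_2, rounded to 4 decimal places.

Lv0 = (20.00000, 18.00000, 36.00000); divide by 36.00000 → v1 = (0.55556, 0.50000, 1.00000)
Lv1 = (5.33333, 4.50000, 9.05556); divide by 9.05556 → v2 = (0.58896, 0.49693, 1.00000)
Requested entry of v2: 192/326 = 0.5890

0.5890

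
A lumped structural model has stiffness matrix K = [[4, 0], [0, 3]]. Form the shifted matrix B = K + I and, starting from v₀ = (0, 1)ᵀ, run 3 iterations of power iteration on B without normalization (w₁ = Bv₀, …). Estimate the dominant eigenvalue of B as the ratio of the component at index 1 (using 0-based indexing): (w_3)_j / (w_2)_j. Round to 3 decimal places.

B = K + I has rows (5, 0); (0, 4)
w1 = Bv₀ = (5·0 + 0·1; 0·0 + 4·1) = (0, 4)
w2 = Bw1 = (5·0 + 0·4; 0·0 + 4·4) = (0, 16)
w3 = Bw2 = (0, 64)
Ratio: 64/16 = 4.000

4.000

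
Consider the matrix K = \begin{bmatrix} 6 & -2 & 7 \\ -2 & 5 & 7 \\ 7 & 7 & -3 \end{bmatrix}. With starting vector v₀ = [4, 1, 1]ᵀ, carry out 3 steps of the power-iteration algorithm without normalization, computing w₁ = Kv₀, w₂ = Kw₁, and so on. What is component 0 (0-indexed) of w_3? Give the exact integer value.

2913

w1 = Kv₀ = (6·4 + (-2)·1 + 7·1; (-2)·4 + 5·1 + 7·1; 7·4 + 7·1 + (-3)·1) = (29, 4, 32)
w2 = Kw1 = (6·29 + (-2)·4 + 7·32; (-2)·29 + 5·4 + 7·32; 7·29 + 7·4 + (-3)·32) = (390, 186, 135)
w3 = Kw2 = (2913, 1095, 3627)
The requested component of w3 is 2913.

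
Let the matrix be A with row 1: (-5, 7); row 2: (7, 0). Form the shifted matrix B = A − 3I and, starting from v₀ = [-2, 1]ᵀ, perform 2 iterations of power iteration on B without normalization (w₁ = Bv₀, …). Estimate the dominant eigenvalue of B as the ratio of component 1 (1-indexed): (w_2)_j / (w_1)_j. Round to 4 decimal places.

B = A − 3I has rows (-8, 7); (7, -3)
w1 = Bv₀ = ((-8)·(-2) + 7·1; 7·(-2) + (-3)·1) = (23, -17)
w2 = Bw1 = ((-8)·23 + 7·(-17); 7·23 + (-3)·(-17)) = (-303, 212)
Ratio: -303/23 = -13.1739

-13.1739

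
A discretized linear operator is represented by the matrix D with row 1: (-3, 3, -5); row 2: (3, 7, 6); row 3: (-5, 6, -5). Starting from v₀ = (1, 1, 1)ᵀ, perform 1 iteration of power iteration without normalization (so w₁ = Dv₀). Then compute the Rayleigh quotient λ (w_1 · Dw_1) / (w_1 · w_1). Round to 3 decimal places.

0.636

w1 = Dv₀ = (-5, 16, -4)
Dw1 = (83, 73, 141)
w1·Dw1 = (-5)·83 + 16·73 + (-4)·141 = 189; w1·w1 = (-5)·(-5) + 16·16 + (-4)·(-4) = 297
λ ≈ 189/297 = 0.636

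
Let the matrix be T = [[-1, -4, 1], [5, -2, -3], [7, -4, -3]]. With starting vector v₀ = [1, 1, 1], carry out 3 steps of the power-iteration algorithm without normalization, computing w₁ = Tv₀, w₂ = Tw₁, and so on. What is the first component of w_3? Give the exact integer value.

48

w1 = Tv₀ = (-4, 0, 0)
w2 = Tw1 = (4, -20, -28)
w3 = Tw2 = (48, 144, 192)
The requested component of w3 is 48.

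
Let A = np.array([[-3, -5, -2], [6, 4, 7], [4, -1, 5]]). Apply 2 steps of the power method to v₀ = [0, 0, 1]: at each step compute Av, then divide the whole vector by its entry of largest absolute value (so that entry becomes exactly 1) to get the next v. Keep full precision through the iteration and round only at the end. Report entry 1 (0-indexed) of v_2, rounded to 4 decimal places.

1.0000

Av0 = (-2.00000, 7.00000, 5.00000); divide by 7.00000 → v1 = (-0.28571, 1.00000, 0.71429)
Av1 = (-5.57143, 7.28571, 1.42857); divide by 7.28571 → v2 = (-0.76471, 1.00000, 0.19608)
Requested entry of v2: 51/51 = 1.0000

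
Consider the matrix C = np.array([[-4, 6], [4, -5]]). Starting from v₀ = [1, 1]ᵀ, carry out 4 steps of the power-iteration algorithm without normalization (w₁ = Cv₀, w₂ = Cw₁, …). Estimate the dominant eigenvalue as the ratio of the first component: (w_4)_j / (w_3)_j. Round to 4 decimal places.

w1 = Cv₀ = ((-4)·1 + 6·1; 4·1 + (-5)·1) = (2, -1)
w2 = Cw1 = ((-4)·2 + 6·(-1); 4·2 + (-5)·(-1)) = (-14, 13)
w3 = Cw2 = (134, -121)
w4 = Cw3 = (-1262, 1141)
Ratio at component: -1262 / 134 = -9.4179

λ ≈ -9.4179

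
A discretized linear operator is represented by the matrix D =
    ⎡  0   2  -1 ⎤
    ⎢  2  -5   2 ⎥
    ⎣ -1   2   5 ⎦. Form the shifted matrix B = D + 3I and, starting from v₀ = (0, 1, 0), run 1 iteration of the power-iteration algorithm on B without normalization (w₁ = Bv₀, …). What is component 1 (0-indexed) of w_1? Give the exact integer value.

B = D + 3I has rows (3, 2, -1); (2, -2, 2); (-1, 2, 8)
w1 = Bv₀ = (3·0 + 2·1 + (-1)·0; 2·0 + (-2)·1 + 2·0; (-1)·0 + 2·1 + 8·0) = (2, -2, 2)
Requested component of w1: -2

-2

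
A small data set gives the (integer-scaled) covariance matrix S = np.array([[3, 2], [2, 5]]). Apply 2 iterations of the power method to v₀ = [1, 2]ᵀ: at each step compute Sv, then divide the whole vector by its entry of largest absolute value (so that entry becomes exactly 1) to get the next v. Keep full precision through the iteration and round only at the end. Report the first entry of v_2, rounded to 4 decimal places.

0.6081

Sv0 = (7.00000, 12.00000); divide by 12.00000 → v1 = (0.58333, 1.00000)
Sv1 = (3.75000, 6.16667); divide by 6.16667 → v2 = (0.60811, 1.00000)
Requested entry of v2: 45/74 = 0.6081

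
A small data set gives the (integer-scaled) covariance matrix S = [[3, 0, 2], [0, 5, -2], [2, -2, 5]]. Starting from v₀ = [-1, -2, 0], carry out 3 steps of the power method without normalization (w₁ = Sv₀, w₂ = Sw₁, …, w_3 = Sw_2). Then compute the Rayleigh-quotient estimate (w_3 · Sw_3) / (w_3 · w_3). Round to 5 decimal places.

λ ≈ 7.02952

w1 = Sv₀ = (-3, -10, 2)
w2 = Sw1 = (-5, -54, 24)
w3 = Sw2 = (33, -318, 218)
Sw3 = (535, -2026, 1792)
w3·Sw3 = 33·535 + (-318)·(-2026) + 218·1792 = 1052579; w3·w3 = 33·33 + (-318)·(-318) + 218·218 = 149737
λ ≈ 1052579/149737 = 7.02952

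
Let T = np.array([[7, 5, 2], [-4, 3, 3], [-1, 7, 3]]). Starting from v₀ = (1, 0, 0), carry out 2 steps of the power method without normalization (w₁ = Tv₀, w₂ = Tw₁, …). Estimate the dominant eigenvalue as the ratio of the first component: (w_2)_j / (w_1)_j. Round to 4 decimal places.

w1 = Tv₀ = (7·1 + 5·0 + 2·0; (-4)·1 + 3·0 + 3·0; (-1)·1 + 7·0 + 3·0) = (7, -4, -1)
w2 = Tw1 = (7·7 + 5·(-4) + 2·(-1); (-4)·7 + 3·(-4) + 3·(-1); (-1)·7 + 7·(-4) + 3·(-1)) = (27, -43, -38)
Ratio at component: 27 / 7 = 3.8571

λ ≈ 3.8571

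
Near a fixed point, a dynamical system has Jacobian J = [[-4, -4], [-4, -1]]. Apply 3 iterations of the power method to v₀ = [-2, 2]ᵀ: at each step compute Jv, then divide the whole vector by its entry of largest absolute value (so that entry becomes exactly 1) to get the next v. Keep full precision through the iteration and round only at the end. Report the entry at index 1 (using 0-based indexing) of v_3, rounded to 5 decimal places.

0.85000

Jv0 = (0.000000, 6.000000); divide by 6.000000 → v1 = (0.000000, 1.000000)
Jv1 = (-4.000000, -1.000000); divide by -4.000000 → v2 = (1.000000, 0.250000)
Jv2 = (-5.000000, -4.250000); divide by -5.000000 → v3 = (1.000000, 0.850000)
Requested entry of v3: 102/120 = 0.85000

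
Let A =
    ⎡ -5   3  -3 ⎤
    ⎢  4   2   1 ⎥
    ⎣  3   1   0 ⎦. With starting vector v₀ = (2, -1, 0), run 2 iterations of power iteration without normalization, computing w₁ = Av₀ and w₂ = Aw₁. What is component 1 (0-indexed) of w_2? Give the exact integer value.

w1 = Av₀ = (-13, 6, 5)
w2 = Aw1 = (68, -35, -33)
The requested component of w2 is -35.

-35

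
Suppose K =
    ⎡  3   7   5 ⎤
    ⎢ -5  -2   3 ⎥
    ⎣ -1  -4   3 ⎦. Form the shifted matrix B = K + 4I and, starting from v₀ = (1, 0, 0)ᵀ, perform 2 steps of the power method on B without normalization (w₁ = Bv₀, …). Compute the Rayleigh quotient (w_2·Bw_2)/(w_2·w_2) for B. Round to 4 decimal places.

2.0929

B = K + 4I has rows (7, 7, 5); (-5, 2, 3); (-1, -4, 7)
w1 = Bv₀ = (7·1 + 7·0 + 5·0; (-5)·1 + 2·0 + 3·0; (-1)·1 + (-4)·0 + 7·0) = (7, -5, -1)
w2 = Bw1 = (7·7 + 7·(-5) + 5·(-1); (-5)·7 + 2·(-5) + 3·(-1); (-1)·7 + (-4)·(-5) + 7·(-1)) = (9, -48, 6)
Bw2 = (-243, -123, 225)
w2·Bw2 = 5067; w2·w2 = 2421; μ ≈ 5067/2421 = 2.0929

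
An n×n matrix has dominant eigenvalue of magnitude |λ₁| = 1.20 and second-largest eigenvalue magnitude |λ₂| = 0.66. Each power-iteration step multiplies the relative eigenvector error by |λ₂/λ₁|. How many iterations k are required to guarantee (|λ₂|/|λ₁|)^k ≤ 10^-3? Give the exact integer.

|λ₂/λ₁| = 0.66/1.20 = 0.55000
Need k ≥ ln(10^-3) / ln(0.55000) = -6.9078 / -0.5978 ≈ 11.555
Smallest integer k satisfying the bound: 12

12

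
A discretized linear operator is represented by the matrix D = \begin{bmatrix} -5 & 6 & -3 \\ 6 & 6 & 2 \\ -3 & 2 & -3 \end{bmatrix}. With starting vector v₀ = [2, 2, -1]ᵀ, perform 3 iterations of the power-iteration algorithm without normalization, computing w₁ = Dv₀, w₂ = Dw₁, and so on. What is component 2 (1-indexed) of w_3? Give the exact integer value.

w1 = Dv₀ = ((-5)·2 + 6·2 + (-3)·(-1); 6·2 + 6·2 + 2·(-1); (-3)·2 + 2·2 + (-3)·(-1)) = (5, 22, 1)
w2 = Dw1 = ((-5)·5 + 6·22 + (-3)·1; 6·5 + 6·22 + 2·1; (-3)·5 + 2·22 + (-3)·1) = (104, 164, 26)
w3 = Dw2 = (386, 1660, -62)
The requested component of w3 is 1660.

1660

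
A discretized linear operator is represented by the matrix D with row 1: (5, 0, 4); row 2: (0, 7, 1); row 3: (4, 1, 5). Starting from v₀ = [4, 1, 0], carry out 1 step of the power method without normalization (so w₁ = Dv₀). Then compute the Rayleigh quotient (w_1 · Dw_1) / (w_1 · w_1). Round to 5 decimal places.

w1 = Dv₀ = (5·4 + 0·1 + 4·0; 0·4 + 7·1 + 1·0; 4·4 + 1·1 + 5·0) = (20, 7, 17)
Dw1 = (168, 66, 172)
w1·Dw1 = 20·168 + 7·66 + 17·172 = 6746; w1·w1 = 20·20 + 7·7 + 17·17 = 738
λ ≈ 6746/738 = 9.14092

9.14092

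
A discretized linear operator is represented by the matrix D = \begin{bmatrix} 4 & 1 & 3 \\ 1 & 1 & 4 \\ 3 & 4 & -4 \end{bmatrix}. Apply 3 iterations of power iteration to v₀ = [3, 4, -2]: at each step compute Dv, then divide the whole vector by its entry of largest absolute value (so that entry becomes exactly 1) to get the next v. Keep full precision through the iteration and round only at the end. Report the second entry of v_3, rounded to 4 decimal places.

-0.1034

Dv0 = (10.00000, -1.00000, 33.00000); divide by 33.00000 → v1 = (0.30303, -0.03030, 1.00000)
Dv1 = (4.18182, 4.27273, -3.21212); divide by 4.27273 → v2 = (0.97872, 1.00000, -0.75177)
Dv2 = (2.65957, -1.02837, 9.94326); divide by 9.94326 → v3 = (0.26748, -0.10342, 1.00000)
Requested entry of v3: -145/1402 = -0.1034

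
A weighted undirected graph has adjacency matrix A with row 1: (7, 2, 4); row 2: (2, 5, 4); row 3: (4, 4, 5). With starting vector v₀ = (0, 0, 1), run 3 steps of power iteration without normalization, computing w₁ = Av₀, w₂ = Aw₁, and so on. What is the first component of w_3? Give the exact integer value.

716

w1 = Av₀ = (7·0 + 2·0 + 4·1; 2·0 + 5·0 + 4·1; 4·0 + 4·0 + 5·1) = (4, 4, 5)
w2 = Aw1 = (7·4 + 2·4 + 4·5; 2·4 + 5·4 + 4·5; 4·4 + 4·4 + 5·5) = (56, 48, 57)
w3 = Aw2 = (716, 580, 701)
The requested component of w3 is 716.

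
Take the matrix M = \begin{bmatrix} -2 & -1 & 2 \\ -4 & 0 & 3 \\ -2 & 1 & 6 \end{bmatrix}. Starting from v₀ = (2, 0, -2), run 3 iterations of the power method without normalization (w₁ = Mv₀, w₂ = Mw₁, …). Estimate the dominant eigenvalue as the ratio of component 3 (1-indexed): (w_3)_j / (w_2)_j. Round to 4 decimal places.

λ ≈ 6.1277

w1 = Mv₀ = (-8, -14, -16)
w2 = Mw1 = (-2, -16, -94)
w3 = Mw2 = (-168, -274, -576)
Ratio at component: -576 / -94 = 6.1277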